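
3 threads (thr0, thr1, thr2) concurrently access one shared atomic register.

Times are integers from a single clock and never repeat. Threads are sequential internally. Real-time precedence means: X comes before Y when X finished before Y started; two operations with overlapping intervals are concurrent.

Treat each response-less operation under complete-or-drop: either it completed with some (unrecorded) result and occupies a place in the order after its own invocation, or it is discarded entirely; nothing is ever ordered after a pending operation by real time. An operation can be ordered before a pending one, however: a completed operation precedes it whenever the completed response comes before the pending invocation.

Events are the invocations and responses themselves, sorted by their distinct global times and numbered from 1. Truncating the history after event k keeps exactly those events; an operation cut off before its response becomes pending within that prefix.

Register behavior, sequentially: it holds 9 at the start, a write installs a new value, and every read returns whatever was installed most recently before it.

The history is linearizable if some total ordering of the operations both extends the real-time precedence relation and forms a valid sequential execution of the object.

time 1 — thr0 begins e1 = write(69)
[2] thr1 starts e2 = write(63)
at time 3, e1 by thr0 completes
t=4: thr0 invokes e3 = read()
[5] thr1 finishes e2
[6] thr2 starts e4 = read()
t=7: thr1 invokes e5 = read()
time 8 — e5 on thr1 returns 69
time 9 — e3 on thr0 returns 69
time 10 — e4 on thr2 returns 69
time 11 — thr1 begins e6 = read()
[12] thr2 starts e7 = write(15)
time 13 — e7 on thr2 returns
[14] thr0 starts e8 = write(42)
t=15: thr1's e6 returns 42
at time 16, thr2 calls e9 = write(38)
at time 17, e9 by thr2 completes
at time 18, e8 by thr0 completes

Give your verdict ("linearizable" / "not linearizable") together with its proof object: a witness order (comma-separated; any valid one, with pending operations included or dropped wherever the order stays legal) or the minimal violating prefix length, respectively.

linearizable — witness: e2, e1, e3, e4, e5, e7, e8, e6, e9

1. e2 write(63), leaving value 63
2. e1 write(69), leaving value 69
3. e3 read() → 69, leaving value 69
4. e4 read() → 69, leaving value 69
5. e5 read() → 69, leaving value 69
6. e7 write(15), leaving value 15
7. e8 write(42), leaving value 42
8. e6 read() → 42, leaving value 42
9. e9 write(38), leaving value 38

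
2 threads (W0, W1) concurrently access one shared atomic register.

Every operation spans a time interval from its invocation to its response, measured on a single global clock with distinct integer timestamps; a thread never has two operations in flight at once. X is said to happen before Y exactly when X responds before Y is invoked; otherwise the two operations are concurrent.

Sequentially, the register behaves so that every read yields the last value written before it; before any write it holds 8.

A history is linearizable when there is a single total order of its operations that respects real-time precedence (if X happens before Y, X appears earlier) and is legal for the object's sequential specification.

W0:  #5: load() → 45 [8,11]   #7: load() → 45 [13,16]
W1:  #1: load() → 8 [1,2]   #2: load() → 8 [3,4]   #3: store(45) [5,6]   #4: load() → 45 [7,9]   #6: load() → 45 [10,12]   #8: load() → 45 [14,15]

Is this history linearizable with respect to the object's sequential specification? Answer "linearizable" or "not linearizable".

one valid linearization: #1, #2, #3, #4, #5, #6, #7, #8
step 1: #1 load() → 8 — value 8
step 2: #2 load() → 8 — value 8
step 3: #3 store(45) — value 45
step 4: #4 load() → 45 — value 45
step 5: #5 load() → 45 — value 45
step 6: #6 load() → 45 — value 45
step 7: #7 load() → 45 — value 45
step 8: #8 load() → 45 — value 45

linearizable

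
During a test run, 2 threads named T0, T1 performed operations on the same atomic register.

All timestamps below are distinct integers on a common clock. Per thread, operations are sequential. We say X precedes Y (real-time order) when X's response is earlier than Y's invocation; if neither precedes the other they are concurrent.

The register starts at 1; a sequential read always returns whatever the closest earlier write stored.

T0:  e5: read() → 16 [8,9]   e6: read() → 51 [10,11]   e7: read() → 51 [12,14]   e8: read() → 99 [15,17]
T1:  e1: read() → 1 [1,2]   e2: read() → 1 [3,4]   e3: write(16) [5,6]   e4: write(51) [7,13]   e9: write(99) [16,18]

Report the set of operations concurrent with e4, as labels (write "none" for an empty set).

e4 spans [7,13]: anything still running between times 7 and 13 counts as concurrent
e1 [1,2]: before
e2 [3,4]: before
e3 [5,6]: before
e5 [8,9]: concurrent
e6 [10,11]: concurrent
e7 [12,14]: concurrent
e8 [15,17]: after
e9 [16,18]: after

e5, e6, e7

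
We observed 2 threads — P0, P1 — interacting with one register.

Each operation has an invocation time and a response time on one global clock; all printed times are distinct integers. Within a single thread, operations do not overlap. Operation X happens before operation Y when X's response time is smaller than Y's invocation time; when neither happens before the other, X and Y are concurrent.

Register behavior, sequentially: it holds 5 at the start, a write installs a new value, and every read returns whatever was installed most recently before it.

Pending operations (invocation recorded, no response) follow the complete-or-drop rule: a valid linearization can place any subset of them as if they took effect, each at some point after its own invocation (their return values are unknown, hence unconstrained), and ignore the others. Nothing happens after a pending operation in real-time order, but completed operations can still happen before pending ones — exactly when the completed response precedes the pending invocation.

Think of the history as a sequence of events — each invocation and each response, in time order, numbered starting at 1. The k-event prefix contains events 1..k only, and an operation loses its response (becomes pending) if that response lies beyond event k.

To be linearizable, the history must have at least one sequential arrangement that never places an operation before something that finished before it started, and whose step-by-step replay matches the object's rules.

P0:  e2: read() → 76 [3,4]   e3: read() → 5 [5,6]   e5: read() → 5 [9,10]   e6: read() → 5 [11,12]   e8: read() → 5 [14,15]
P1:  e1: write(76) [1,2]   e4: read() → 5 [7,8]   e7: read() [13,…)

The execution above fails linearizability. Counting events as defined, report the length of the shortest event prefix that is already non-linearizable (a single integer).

6

a valid linearization of events 1..5 exists, for instance e1, e2:
step 1: e1 write(76) — value 76
step 2: e2 read() → 76 — value 76
once event 6 joins (e3's response, time 6), exhaustive search finds no witness
take e1, e2, e3: step 3 already fails, because e3 read() → 5 cannot occur there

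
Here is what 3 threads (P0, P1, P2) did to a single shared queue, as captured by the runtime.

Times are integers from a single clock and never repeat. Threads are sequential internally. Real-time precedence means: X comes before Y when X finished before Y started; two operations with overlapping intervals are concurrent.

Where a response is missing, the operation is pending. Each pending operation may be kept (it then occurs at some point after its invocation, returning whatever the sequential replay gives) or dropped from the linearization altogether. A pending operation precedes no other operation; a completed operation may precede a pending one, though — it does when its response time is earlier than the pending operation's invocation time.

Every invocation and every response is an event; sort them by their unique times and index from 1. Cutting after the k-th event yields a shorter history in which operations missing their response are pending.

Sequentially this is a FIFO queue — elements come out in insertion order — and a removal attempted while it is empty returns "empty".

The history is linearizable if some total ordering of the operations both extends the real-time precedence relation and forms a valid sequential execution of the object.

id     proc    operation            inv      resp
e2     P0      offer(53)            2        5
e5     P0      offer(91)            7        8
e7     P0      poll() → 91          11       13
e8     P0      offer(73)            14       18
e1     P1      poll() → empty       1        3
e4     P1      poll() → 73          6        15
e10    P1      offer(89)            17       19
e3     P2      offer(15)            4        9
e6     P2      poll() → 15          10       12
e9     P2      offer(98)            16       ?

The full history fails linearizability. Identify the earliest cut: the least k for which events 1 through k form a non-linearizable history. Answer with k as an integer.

15

events 1..14 are still linearizable — one witness is e1, e2, e3, e4, e5, e6, e7:
after step 1 (e1 poll() → empty): queue <>
after step 2 (e2 offer(53)): queue <53>
after step 3 (e3 offer(15)): queue <53,15>
after step 4 (e4 poll() (pending, included)): queue <15>
after step 5 (e5 offer(91)): queue <15,91>
after step 6 (e6 poll() → 15): queue <91>
after step 7 (e7 poll() → 91): queue <>
event 15 — e4's response, time 15 — after it, nothing linearizes
include/drop combinations of the 1 pending operation (e8) were all tried; none helps
one such order, e1, e2, e3, e4, e5, e6, e7 (pending dropped), breaks at step 4 where e4 poll() → 73 is illegal
one such order, e1, e2, e3, e4, e5, e7, e6 (pending dropped), breaks at step 4 where e4 poll() → 73 is illegal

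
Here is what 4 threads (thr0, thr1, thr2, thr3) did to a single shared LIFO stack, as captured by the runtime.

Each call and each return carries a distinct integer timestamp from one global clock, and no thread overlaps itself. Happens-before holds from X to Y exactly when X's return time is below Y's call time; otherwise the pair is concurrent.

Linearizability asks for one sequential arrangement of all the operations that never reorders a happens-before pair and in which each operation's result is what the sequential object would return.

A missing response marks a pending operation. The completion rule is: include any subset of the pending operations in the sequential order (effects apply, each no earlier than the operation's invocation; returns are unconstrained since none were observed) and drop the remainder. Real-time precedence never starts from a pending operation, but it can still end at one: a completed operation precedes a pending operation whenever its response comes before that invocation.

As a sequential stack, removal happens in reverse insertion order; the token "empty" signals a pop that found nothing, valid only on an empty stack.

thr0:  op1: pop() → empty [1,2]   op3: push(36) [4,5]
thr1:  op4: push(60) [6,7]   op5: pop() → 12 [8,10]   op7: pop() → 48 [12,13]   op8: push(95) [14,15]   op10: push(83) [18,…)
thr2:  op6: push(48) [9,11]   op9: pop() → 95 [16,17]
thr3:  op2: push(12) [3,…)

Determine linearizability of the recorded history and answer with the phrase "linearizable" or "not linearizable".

linearizable

one valid linearization: op1, op3, op4, op2, op5, op6, op7, op8, op9
after step 1 (op1 pop() → empty): stack <>
after step 2 (op3 push(36)): stack <36>
after step 3 (op4 push(60)): stack <36,60>
after step 4 (op2 push(12) (pending, included)): stack <36,60,12>
after step 5 (op5 pop() → 12): stack <36,60>
after step 6 (op6 push(48)): stack <36,60,48>
after step 7 (op7 pop() → 48): stack <36,60>
after step 8 (op8 push(95)): stack <36,60,95>
after step 9 (op9 pop() → 95): stack <36,60>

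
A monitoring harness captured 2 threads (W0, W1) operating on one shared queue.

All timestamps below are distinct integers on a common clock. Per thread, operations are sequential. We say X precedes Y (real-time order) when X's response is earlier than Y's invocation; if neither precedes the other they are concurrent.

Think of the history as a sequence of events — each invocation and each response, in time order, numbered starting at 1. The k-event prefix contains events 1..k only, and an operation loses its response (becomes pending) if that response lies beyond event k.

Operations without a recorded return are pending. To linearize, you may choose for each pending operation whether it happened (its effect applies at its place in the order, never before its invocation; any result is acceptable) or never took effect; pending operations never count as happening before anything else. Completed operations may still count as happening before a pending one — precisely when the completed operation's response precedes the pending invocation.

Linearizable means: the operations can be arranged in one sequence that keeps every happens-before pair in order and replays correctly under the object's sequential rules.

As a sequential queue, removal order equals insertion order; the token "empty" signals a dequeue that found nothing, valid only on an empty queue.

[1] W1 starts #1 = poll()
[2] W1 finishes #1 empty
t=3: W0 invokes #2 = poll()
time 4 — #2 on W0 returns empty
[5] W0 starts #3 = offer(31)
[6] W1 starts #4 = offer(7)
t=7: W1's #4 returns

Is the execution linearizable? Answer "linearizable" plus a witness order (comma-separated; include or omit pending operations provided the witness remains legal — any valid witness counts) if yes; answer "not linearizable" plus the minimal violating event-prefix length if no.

linearizable — witness: #1, #2, #3, #4

1. #1 poll() → empty, leaving queue <>
2. #2 poll() → empty, leaving queue <>
3. #3 offer(31) (pending, included), leaving queue <31>
4. #4 offer(7), leaving queue <31,7>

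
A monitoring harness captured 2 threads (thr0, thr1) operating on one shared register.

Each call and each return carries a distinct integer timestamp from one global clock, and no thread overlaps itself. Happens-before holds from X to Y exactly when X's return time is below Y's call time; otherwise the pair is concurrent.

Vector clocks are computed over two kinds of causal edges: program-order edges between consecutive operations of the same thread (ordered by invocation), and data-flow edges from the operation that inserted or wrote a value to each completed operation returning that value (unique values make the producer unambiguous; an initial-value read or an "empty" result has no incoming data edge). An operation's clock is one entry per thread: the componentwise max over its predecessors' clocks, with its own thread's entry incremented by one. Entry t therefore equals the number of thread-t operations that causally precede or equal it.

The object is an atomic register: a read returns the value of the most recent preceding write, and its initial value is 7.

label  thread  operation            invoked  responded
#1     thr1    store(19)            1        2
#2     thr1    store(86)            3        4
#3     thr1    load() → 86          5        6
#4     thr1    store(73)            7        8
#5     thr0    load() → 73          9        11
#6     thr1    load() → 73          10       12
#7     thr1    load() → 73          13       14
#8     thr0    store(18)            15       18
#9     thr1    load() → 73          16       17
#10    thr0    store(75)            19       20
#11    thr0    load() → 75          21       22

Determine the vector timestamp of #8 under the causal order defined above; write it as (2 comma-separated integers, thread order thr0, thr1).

VC(#1, invoked at 1): no causal predecessors; +1 on thr1 → (0, 1)
merge at #2 (invoked 3): VC(#1)=(0, 1), own-thread bump on thr1 → (0, 2)
merge at #3 (invoked 5): VC(#2)=(0, 2), own-thread bump on thr1 → (0, 3)
merge at #4 (invoked 7): VC(#3)=(0, 3), own-thread bump on thr1 → (0, 4)
merge at #6 (invoked 10): VC(#4)=(0, 4), own-thread bump on thr1 → (0, 5)
merge at #5 (invoked 9): VC(#4)=(0, 4), own-thread bump on thr0 → (1, 4)
merge at #7 (invoked 13): VC(#4)=(0, 4), VC(#6)=(0, 5), own-thread bump on thr1 → (0, 6)
merge at #8 (invoked 15): VC(#5)=(1, 4), own-thread bump on thr0 → (2, 4)
merge at #9 (invoked 16): VC(#4)=(0, 4), VC(#7)=(0, 6), own-thread bump on thr1 → (0, 7)
merge at #10 (invoked 19): VC(#8)=(2, 4), own-thread bump on thr0 → (3, 4)
merge at #11 (invoked 21): VC(#10)=(3, 4), own-thread bump on thr0 → (4, 4)
target: VC(#8) = (2, 4)

(2, 4)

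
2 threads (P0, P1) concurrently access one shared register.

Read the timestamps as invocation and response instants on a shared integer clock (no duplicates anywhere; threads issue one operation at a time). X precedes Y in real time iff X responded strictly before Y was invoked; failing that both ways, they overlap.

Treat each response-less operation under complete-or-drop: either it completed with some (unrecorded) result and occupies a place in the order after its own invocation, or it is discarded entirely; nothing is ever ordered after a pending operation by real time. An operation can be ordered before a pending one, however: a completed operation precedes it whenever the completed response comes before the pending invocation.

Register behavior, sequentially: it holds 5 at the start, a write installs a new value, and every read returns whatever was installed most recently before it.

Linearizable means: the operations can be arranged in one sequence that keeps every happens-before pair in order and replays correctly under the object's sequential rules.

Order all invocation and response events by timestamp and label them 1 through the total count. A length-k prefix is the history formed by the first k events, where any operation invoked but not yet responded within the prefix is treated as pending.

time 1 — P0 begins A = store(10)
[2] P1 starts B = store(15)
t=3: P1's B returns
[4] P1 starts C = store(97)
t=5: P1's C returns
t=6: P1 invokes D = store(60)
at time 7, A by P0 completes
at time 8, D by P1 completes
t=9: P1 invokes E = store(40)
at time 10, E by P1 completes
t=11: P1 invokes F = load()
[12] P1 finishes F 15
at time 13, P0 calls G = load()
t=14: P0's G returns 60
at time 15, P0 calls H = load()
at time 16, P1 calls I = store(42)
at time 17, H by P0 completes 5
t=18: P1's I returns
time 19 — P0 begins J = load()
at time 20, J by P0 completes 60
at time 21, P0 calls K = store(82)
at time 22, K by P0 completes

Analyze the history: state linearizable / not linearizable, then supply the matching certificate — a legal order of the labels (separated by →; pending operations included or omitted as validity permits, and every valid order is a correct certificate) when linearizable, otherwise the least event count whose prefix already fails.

cut after 11 events: linearizable; cut after 12 events (F responds, time 12): not linearizable
all 4 real-time-respecting orders fail — 6 completed register operations, no legal replay
take A, B, C, D, E, F: step 6 already fails, because F load() → 15 cannot occur there
take B, A, C, D, E, F: step 6 already fails, because F load() → 15 cannot occur there

not linearizable — minimal violating prefix: 12 events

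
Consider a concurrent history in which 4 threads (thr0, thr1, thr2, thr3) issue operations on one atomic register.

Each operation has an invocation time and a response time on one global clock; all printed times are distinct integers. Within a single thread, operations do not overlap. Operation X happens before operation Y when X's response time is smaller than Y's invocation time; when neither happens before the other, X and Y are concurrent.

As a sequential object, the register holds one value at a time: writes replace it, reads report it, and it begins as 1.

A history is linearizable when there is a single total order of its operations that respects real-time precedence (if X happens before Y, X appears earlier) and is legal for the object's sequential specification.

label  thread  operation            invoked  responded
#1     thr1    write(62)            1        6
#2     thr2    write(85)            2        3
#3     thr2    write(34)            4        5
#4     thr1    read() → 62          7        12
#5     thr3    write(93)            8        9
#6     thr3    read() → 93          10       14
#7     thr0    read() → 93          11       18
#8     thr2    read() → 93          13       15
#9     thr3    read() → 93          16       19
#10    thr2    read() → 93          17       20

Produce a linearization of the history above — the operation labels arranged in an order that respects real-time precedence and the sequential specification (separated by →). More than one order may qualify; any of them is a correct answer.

1. #2 write(85), leaving value 85
2. #3 write(34), leaving value 34
3. #1 write(62), leaving value 62
4. #4 read() → 62, leaving value 62
5. #5 write(93), leaving value 93
6. #6 read() → 93, leaving value 93
7. #7 read() → 93, leaving value 93
8. #8 read() → 93, leaving value 93
9. #9 read() → 93, leaving value 93
10. #10 read() → 93, leaving value 93

#2 → #3 → #1 → #4 → #5 → #6 → #7 → #8 → #9 → #10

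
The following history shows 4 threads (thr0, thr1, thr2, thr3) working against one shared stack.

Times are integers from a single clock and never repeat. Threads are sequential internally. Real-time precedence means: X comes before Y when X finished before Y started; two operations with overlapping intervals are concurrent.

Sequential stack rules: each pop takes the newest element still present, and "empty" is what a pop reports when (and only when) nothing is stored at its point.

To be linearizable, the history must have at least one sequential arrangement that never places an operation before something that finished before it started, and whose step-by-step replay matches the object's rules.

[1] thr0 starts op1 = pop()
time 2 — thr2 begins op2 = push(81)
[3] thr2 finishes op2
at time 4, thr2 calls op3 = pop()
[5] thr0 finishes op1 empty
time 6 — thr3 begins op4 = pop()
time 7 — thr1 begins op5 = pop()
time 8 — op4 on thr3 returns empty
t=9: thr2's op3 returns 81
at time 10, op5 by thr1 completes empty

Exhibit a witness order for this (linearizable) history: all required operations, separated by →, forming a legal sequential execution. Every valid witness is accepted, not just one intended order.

1. op1 pop() → empty, leaving stack <>
2. op2 push(81), leaving stack <81>
3. op3 pop() → 81, leaving stack <>
4. op4 pop() → empty, leaving stack <>
5. op5 pop() → empty, leaving stack <>

op1 → op2 → op3 → op4 → op5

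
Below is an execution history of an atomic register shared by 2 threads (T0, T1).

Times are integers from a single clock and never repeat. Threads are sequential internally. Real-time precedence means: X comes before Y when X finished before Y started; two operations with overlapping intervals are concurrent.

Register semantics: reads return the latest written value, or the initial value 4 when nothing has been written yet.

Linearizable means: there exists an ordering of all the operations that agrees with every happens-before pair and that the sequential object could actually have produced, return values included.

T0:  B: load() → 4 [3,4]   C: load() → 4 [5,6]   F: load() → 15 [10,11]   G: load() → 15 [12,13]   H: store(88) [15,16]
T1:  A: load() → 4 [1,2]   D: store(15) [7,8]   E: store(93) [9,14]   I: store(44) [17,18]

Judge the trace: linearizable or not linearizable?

one valid linearization: A, B, C, D, F, G, E, H, I
after step 1 (A load() → 4): value 4
after step 2 (B load() → 4): value 4
after step 3 (C load() → 4): value 4
after step 4 (D store(15)): value 15
after step 5 (F load() → 15): value 15
after step 6 (G load() → 15): value 15
after step 7 (E store(93)): value 93
after step 8 (H store(88)): value 88
after step 9 (I store(44)): value 44

linearizable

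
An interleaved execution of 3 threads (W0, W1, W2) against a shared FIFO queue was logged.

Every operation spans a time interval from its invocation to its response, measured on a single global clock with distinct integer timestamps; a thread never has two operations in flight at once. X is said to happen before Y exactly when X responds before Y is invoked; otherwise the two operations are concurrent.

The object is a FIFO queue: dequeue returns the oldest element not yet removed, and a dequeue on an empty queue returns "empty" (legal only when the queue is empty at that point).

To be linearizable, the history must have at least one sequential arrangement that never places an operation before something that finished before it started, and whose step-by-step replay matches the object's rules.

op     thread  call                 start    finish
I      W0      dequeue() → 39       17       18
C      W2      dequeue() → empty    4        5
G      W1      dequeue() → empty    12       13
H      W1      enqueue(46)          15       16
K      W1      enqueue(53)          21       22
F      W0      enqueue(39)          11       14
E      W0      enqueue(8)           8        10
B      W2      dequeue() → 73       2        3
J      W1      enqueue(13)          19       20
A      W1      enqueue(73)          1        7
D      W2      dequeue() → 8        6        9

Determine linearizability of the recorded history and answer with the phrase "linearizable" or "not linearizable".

witness order: A, B, C, E, D, G, F, H, I, J, K
1. A enqueue(73), leaving queue <73>
2. B dequeue() → 73, leaving queue <>
3. C dequeue() → empty, leaving queue <>
4. E enqueue(8), leaving queue <8>
5. D dequeue() → 8, leaving queue <>
6. G dequeue() → empty, leaving queue <>
7. F enqueue(39), leaving queue <39>
8. H enqueue(46), leaving queue <39,46>
9. I dequeue() → 39, leaving queue <46>
10. J enqueue(13), leaving queue <46,13>
11. K enqueue(53), leaving queue <46,13,53>

linearizable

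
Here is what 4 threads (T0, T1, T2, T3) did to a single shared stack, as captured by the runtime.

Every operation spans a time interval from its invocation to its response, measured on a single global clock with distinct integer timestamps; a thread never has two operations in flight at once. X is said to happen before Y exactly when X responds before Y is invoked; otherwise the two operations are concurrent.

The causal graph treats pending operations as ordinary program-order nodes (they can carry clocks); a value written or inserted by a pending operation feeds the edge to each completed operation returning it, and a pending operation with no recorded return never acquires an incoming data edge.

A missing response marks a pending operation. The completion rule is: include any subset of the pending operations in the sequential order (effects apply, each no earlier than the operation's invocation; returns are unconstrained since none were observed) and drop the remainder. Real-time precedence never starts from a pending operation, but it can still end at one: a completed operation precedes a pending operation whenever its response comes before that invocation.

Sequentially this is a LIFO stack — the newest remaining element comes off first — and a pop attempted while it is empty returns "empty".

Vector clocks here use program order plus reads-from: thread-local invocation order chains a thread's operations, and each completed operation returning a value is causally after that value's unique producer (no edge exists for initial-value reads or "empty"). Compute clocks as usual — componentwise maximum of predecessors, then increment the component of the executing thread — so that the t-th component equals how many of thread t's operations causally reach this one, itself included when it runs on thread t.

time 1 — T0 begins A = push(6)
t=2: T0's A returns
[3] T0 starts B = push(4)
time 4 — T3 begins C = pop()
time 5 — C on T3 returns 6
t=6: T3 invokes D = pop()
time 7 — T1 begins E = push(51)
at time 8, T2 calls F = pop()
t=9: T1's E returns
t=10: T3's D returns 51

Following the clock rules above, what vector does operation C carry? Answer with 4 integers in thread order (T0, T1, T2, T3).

(1, 0, 0, 1)

no predecessors for F (invoked 8): T2 increments from zero → (0, 0, 1, 0)
no predecessors for E (invoked 7): T1 increments from zero → (0, 1, 0, 0)
no predecessors for A (invoked 1): T0 increments from zero → (1, 0, 0, 0)
invoked at 4, C merges VC(A)=(1, 0, 0, 0) and bumps T3's slot → (1, 0, 0, 1)
invoked at 3, B merges VC(A)=(1, 0, 0, 0) and bumps T0's slot → (2, 0, 0, 0)
invoked at 6, D merges VC(C)=(1, 0, 0, 1), VC(E)=(0, 1, 0, 0) and bumps T3's slot → (1, 1, 0, 2)
target: VC(C) = (1, 0, 0, 1)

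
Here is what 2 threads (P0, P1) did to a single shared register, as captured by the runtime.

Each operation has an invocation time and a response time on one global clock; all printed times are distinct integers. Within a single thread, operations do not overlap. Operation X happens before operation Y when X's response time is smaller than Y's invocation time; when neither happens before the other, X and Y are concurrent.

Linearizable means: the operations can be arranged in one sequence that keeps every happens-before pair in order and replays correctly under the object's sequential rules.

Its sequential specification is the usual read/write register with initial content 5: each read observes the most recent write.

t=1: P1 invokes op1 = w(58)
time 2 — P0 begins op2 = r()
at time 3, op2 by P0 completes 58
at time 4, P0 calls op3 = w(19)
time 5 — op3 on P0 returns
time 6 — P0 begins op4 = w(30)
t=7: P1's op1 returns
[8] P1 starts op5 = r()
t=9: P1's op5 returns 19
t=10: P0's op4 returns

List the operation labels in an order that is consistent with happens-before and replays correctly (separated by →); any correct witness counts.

op1 → op2 → op3 → op5 → op4

after step 1 (op1 w(58)): value 58
after step 2 (op2 r() → 58): value 58
after step 3 (op3 w(19)): value 19
after step 4 (op5 r() → 19): value 19
after step 5 (op4 w(30)): value 30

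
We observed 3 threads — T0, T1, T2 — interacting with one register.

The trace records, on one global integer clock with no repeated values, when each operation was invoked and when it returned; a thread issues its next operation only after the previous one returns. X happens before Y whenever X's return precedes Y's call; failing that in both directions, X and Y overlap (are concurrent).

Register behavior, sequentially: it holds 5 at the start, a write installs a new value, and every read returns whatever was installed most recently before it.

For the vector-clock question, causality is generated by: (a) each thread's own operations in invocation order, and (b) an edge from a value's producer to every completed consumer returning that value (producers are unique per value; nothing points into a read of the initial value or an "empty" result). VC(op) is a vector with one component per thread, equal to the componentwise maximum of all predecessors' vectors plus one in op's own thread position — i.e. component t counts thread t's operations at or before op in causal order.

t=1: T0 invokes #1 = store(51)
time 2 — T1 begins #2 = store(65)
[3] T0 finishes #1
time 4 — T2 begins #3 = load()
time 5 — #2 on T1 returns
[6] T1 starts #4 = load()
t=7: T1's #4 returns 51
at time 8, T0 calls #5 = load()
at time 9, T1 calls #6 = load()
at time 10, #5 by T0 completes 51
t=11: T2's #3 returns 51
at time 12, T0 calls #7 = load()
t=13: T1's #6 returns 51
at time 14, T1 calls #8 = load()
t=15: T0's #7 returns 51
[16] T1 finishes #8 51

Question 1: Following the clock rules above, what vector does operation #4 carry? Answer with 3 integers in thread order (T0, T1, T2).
(1, 2, 0)

root op #2, invoked 2: fresh clock plus T1's own tick → (0, 1, 0)
root op #1, invoked 1: fresh clock plus T0's own tick → (1, 0, 0)
invoked at 4, #3 merges VC(#1)=(1, 0, 0) and bumps T2's slot → (1, 0, 1)
invoked at 8, #5 merges VC(#1)=(1, 0, 0) and bumps T0's slot → (2, 0, 0)
invoked at 6, #4 merges VC(#1)=(1, 0, 0), VC(#2)=(0, 1, 0) and bumps T1's slot → (1, 2, 0)
invoked at 12, #7 merges VC(#1)=(1, 0, 0), VC(#5)=(2, 0, 0) and bumps T0's slot → (3, 0, 0)
invoked at 9, #6 merges VC(#1)=(1, 0, 0), VC(#4)=(1, 2, 0) and bumps T1's slot → (1, 3, 0)
invoked at 14, #8 merges VC(#1)=(1, 0, 0), VC(#6)=(1, 3, 0) and bumps T1's slot → (1, 4, 0)
target: VC(#4) = (1, 2, 0)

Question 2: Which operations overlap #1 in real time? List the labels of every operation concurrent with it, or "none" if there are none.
#2

overlap test against #1 [1,3]: concurrent iff the interval meets 1..3
#2 [2,5]: concurrent
#3 [4,11]: after
#4 [6,7]: after
#5 [8,10]: after
#6 [9,13]: after
#7 [12,15]: after
#8 [14,16]: after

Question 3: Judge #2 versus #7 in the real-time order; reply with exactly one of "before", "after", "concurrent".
before

#2 spans [2,5], #7 spans [12,15]
resp(#2)=5 < inv(#7)=12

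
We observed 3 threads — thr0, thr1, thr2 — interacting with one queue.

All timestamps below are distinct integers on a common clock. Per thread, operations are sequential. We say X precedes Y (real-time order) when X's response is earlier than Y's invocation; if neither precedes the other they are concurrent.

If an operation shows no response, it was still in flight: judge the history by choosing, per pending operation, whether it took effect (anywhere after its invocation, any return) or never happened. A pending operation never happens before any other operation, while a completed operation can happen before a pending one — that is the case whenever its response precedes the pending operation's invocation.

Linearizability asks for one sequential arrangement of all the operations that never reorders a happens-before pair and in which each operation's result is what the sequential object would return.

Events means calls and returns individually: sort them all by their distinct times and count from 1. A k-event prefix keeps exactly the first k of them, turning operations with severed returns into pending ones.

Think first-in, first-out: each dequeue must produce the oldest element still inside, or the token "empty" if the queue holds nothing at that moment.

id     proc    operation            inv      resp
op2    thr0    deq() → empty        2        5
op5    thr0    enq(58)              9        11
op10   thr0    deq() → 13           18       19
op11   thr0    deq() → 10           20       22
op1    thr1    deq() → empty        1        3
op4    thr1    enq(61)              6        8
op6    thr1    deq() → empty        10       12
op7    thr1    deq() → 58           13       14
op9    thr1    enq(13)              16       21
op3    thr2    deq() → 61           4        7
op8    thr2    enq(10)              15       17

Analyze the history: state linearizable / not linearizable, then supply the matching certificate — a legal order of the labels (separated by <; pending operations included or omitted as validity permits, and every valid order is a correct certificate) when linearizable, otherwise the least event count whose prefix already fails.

linearizable — witness: op1 < op2 < op4 < op3 < op6 < op5 < op7 < op9 < op8 < op10 < op11

step 1: op1 deq() → empty — queue <>
step 2: op2 deq() → empty — queue <>
step 3: op4 enq(61) — queue <61>
step 4: op3 deq() → 61 — queue <>
step 5: op6 deq() → empty — queue <>
step 6: op5 enq(58) — queue <58>
step 7: op7 deq() → 58 — queue <>
step 8: op9 enq(13) — queue <13>
step 9: op8 enq(10) — queue <13,10>
step 10: op10 deq() → 13 — queue <10>
step 11: op11 deq() → 10 — queue <>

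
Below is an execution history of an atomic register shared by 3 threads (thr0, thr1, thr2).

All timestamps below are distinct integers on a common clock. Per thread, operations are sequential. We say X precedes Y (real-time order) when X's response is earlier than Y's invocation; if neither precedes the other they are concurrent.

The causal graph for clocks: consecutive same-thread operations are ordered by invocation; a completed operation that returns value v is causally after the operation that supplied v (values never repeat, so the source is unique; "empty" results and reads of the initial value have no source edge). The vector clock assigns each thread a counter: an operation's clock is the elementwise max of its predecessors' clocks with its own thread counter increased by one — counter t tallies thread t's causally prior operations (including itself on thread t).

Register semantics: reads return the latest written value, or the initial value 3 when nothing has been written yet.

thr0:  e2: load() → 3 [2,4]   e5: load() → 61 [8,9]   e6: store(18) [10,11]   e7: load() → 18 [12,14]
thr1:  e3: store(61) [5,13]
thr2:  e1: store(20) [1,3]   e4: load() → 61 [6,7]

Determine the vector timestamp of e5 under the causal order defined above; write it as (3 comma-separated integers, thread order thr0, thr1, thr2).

root op e1, invoked 1: fresh clock plus thr2's own tick → (0, 0, 1)
root op e3, invoked 5: fresh clock plus thr1's own tick → (0, 1, 0)
root op e2, invoked 2: fresh clock plus thr0's own tick → (1, 0, 0)
from VC(e1)=(0, 0, 1), VC(e3)=(0, 1, 0), e4 (invoked 6) maxes components and bumps thr2 → (0, 1, 2)
from VC(e2)=(1, 0, 0), VC(e3)=(0, 1, 0), e5 (invoked 8) maxes components and bumps thr0 → (2, 1, 0)
from VC(e5)=(2, 1, 0), e6 (invoked 10) maxes components and bumps thr0 → (3, 1, 0)
from VC(e6)=(3, 1, 0), e7 (invoked 12) maxes components and bumps thr0 → (4, 1, 0)
target: VC(e5) = (2, 1, 0)

(2, 1, 0)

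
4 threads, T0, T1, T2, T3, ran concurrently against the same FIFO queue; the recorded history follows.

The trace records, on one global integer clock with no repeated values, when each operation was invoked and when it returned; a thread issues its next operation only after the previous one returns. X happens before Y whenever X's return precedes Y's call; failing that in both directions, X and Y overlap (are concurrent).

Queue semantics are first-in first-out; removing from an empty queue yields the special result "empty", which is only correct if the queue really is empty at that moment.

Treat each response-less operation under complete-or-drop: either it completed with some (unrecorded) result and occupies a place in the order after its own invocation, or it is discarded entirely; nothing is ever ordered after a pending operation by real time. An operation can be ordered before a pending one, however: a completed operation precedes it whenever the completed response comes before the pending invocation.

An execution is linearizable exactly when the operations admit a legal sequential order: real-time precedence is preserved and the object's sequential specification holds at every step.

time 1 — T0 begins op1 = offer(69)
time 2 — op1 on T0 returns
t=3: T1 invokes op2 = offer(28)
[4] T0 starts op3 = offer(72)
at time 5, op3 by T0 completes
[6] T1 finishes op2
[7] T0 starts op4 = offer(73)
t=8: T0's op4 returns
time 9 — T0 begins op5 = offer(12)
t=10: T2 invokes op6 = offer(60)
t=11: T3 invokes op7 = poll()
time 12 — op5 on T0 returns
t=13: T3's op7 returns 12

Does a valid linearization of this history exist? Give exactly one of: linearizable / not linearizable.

through event 12 a valid linearization exists; event 13 (op7 responding at time 13) ends that
checked exhaustively: 4 real-time-consistent orders of 6 completed operations, zero legal FIFO queue replays
include/drop combinations of the 1 pending operation (op6) were all tried; none helps
one such order, op1, op2, op3, op4, op5, op7 (pending dropped), breaks at step 6 where op7 poll() → 12 is illegal
one such order, op1, op2, op3, op4, op7, op5 (pending dropped), breaks at step 5 where op7 poll() → 12 is illegal

not linearizable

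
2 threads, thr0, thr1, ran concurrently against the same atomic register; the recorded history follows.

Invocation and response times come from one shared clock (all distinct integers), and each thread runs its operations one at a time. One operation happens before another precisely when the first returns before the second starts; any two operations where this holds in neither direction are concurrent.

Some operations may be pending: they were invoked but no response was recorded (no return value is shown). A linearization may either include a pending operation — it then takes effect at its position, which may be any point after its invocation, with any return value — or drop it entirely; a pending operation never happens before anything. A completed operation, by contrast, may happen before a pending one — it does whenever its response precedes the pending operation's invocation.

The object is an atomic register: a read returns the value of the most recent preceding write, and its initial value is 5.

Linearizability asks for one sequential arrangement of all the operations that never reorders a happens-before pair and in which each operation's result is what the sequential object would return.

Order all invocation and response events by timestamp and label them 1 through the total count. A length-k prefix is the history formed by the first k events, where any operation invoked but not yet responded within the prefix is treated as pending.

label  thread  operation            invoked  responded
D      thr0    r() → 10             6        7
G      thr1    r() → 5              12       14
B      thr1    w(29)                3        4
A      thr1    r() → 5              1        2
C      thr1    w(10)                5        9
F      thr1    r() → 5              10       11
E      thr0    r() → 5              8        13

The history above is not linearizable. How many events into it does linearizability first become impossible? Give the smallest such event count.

11

events 1..10 are still linearizable — one witness is A, B, C, D:
step 1: A r() → 5 — value 5
step 2: B w(29) — value 29
step 3: C w(10) — value 10
step 4: D r() → 10 — value 10
include event 11 — F responding at 11 — and every candidate order breaks
include/drop combinations of the 1 pending operation (E) were all tried; none helps
one such order, A, B, C, D, F (pending dropped), breaks at step 5 where F r() → 5 is illegal
one such order, A, B, D, C, F (pending dropped), breaks at step 3 where D r() → 10 is illegal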